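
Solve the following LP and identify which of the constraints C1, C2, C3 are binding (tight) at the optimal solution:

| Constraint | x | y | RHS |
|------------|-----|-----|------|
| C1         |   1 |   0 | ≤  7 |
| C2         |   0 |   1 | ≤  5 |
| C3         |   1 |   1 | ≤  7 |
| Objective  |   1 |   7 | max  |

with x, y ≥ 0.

At x = 2, y = 5, compute slack b - a·x for each constraint:
  C1: 7 − 2 = 5  (slack)
  C2: 5 − 5 = 0  (binding)
  C3: 7 − 7 = 0  (binding)

Optimal: x = 2, y = 5
Binding: C2, C3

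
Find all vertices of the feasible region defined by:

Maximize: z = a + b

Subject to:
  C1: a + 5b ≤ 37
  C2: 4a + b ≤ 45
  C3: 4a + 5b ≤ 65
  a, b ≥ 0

(0, 0), (11.25, 0), (10, 5), (9.333, 5.533), (0, 7.4)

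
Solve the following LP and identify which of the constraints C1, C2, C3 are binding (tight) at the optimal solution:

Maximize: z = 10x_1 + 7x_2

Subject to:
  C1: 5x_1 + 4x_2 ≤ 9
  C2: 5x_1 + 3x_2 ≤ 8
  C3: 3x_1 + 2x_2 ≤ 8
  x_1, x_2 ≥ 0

At x_1 = 1, x_2 = 1, compute slack b - a·x for each constraint:
  C1: 9 − 9 = 0  (binding)
  C2: 8 − 8 = 0  (binding)
  C3: 8 − 5 = 3  (slack)

Optimal: x_1 = 1, x_2 = 1
Binding: C1, C2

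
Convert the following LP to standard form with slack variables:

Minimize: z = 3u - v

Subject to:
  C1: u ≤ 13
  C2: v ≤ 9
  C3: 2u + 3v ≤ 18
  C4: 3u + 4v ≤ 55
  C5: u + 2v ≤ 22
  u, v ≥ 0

min z = 3u - v

s.t.
  u + s1 = 13
  v + s2 = 9
  2u + 3v + s3 = 18
  3u + 4v + s4 = 55
  u + 2v + s5 = 22
  u, v, s1, s2, s3, s4, s5 ≥ 0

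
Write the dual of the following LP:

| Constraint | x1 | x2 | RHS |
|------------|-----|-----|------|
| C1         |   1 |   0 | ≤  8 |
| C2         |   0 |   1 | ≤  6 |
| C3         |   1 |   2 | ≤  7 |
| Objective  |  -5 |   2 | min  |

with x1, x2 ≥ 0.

Primal min cᵀx s.t. Ax ≤ b, x ≥ 0  →  Dual max −bᵀy s.t. Aᵀy ≥ −c, y ≥ 0.

Maximize: z = -8y1 - 6y2 - 7y3

Subject to:
  y1 + y3 ≥ 5
  y2 + 2y3 ≥ -2
  y1, y2, y3 ≥ 0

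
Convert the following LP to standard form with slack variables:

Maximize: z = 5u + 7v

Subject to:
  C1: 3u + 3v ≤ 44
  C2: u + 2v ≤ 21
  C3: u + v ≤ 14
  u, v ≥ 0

max z = 5u + 7v

s.t.
  3u + 3v + s1 = 44
  u + 2v + s2 = 21
  u + v + s3 = 14
  u, v, s1, s2, s3 ≥ 0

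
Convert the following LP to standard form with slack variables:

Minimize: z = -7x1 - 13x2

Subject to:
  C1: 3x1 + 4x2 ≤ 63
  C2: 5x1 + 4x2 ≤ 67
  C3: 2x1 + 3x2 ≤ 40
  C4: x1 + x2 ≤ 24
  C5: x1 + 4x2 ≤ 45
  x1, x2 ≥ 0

min z = -7x1 - 13x2

s.t.
  3x1 + 4x2 + s1 = 63
  5x1 + 4x2 + s2 = 67
  2x1 + 3x2 + s3 = 40
  x1 + x2 + s4 = 24
  x1 + 4x2 + s5 = 45
  x1, x2, s1, s2, s3, s4, s5 ≥ 0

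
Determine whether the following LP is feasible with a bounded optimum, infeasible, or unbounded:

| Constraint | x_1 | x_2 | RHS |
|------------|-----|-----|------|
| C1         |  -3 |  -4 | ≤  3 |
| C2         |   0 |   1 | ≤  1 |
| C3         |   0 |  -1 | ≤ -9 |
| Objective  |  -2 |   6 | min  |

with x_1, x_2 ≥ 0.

Infeasible (no feasible solution exists)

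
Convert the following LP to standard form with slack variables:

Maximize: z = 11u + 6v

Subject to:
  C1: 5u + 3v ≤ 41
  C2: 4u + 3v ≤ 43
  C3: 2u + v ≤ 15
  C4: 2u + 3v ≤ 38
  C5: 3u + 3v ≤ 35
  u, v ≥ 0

max z = 11u + 6v

s.t.
  5u + 3v + s1 = 41
  4u + 3v + s2 = 43
  2u + v + s3 = 15
  2u + 3v + s4 = 38
  3u + 3v + s5 = 35
  u, v, s1, s2, s3, s4, s5 ≥ 0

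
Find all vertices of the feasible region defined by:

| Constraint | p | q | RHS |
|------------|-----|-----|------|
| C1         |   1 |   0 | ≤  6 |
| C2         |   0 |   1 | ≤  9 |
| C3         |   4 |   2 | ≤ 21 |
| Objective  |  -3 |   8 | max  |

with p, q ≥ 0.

(0, 0), (5.25, 0), (0.75, 9), (0, 9)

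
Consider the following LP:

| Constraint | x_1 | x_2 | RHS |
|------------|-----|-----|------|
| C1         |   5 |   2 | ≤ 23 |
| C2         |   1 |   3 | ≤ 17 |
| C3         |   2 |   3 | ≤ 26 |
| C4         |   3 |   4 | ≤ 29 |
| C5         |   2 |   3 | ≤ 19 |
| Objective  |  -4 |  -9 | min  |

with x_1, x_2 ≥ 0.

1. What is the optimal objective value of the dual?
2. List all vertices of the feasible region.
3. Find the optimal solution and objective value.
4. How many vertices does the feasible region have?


1. -53
2. (0, 0), (4.6, 0), (2.818, 4.455), (2, 5), (0, 5.667)
3. x_1 = 2, x_2 = 5, z = -53
4. 5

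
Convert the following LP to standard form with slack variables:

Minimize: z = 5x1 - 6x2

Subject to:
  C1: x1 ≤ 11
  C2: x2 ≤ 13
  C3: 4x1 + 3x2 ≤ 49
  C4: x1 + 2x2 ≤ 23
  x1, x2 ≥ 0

min z = 5x1 - 6x2

s.t.
  x1 + s1 = 11
  x2 + s2 = 13
  4x1 + 3x2 + s3 = 49
  x1 + 2x2 + s4 = 23
  x1, x2, s1, s2, s3, s4 ≥ 0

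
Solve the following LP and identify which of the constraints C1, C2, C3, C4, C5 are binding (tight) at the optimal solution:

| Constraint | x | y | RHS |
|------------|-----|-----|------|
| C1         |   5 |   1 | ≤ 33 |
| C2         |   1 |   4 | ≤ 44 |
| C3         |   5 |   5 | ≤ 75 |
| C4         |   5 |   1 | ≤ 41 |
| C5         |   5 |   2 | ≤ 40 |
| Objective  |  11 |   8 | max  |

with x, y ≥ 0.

At x = 4, y = 10, compute slack b - a·x for each constraint:
  C1: 33 − 30 = 3  (slack)
  C2: 44 − 44 = 0  (binding)
  C3: 75 − 70 = 5  (slack)
  C4: 41 − 30 = 11  (slack)
  C5: 40 − 40 = 0  (binding)

Optimal: x = 4, y = 10
Binding: C2, C5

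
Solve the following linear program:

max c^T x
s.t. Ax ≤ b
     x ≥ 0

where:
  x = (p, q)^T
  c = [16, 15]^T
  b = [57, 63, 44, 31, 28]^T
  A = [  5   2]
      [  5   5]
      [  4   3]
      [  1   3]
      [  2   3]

Evaluate the objective at each vertex of the feasible region:
  z(0, 0) = 0
  z(11, 0) = 176
  z(8, 4) = 188  ←
  z(0, 9.333) = 140
The maximum is at p = 8, q = 4.

p = 8, q = 4, z = 188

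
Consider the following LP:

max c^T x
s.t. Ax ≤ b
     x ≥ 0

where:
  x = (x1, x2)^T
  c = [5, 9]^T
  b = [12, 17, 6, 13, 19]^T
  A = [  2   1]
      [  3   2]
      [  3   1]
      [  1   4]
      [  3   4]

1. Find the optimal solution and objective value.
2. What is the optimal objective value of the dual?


1. x1 = 1, x2 = 3, z = 32
2. 32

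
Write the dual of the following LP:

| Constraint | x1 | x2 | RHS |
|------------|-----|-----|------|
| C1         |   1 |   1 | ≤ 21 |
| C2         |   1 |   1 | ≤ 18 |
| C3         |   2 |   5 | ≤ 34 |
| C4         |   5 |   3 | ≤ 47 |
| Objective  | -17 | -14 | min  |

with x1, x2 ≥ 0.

Primal min cᵀx s.t. Ax ≤ b, x ≥ 0  →  Dual max −bᵀy s.t. Aᵀy ≥ −c, y ≥ 0.

Maximize: z = -21y1 - 18y2 - 34y3 - 47y4

Subject to:
  y1 + y2 + 2y3 + 5y4 ≥ 17
  y1 + y2 + 5y3 + 3y4 ≥ 14
  y1, y2, y3, y4 ≥ 0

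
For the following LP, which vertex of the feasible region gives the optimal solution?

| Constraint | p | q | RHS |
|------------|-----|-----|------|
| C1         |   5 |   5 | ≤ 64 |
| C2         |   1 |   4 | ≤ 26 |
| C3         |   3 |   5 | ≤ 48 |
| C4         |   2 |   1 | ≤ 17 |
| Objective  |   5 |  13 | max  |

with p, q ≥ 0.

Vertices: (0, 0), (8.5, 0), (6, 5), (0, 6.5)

Evaluate the objective at each vertex of the feasible region:
  z(0, 0) = 0
  z(8.5, 0) = 42.5
  z(6, 5) = 95  ←
  z(0, 6.5) = 84.5
The maximum is at p = 6, q = 5.

(6, 5)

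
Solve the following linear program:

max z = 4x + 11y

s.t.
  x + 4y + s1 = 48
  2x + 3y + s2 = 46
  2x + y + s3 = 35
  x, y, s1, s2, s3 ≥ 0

Evaluate the objective at each vertex of the feasible region:
  z(0, 0) = 0
  z(17.5, 0) = 70
  z(14.75, 5.5) = 119.5
  z(8, 10) = 142  ←
  z(0, 12) = 132
The maximum is at x = 8, y = 10.

x = 8, y = 10, z = 142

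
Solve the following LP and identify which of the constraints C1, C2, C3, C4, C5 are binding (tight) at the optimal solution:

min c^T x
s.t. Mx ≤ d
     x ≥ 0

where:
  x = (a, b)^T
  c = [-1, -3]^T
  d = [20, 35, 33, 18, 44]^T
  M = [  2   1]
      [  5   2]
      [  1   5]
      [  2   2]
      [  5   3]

At a = 3, b = 6, compute slack b - a·x for each constraint:
  C1: 20 − 12 = 8  (slack)
  C2: 35 − 27 = 8  (slack)
  C3: 33 − 33 = 0  (binding)
  C4: 18 − 18 = 0  (binding)
  C5: 44 − 33 = 11  (slack)

Optimal: a = 3, b = 6
Binding: C3, C4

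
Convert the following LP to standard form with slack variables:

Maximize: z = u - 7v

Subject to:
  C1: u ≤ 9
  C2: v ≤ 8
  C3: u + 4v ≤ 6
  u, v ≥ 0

max z = u - 7v

s.t.
  u + s1 = 9
  v + s2 = 8
  u + 4v + s3 = 6
  u, v, s1, s2, s3 ≥ 0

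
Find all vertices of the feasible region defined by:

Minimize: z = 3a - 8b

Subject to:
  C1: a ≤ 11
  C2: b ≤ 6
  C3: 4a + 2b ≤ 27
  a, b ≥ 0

(0, 0), (6.75, 0), (3.75, 6), (0, 6)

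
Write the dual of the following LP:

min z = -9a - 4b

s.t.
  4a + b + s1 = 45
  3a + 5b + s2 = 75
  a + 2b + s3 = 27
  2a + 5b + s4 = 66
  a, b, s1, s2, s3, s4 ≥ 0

Primal min cᵀx s.t. Ax ≤ b, x ≥ 0  →  Dual max −bᵀy s.t. Aᵀy ≥ −c, y ≥ 0.

Maximize: z = -45y1 - 75y2 - 27y3 - 66y4

Subject to:
  4y1 + 3y2 + y3 + 2y4 ≥ 9
  y1 + 5y2 + 2y3 + 5y4 ≥ 4
  y1, y2, y3, y4 ≥ 0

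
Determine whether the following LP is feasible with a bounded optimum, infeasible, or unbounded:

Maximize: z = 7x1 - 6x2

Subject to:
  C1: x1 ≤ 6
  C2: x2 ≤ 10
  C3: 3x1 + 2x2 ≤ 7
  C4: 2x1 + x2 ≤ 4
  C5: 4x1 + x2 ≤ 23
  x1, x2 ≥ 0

Feasible with a bounded optimal solution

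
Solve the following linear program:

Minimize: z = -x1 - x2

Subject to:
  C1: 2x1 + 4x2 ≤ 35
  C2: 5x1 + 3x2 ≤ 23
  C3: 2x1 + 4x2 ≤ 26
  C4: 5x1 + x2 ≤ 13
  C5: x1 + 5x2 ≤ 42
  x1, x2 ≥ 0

Evaluate the objective at each vertex of the feasible region:
  z(0, 0) = 0
  z(2.6, 0) = -2.6
  z(1.6, 5) = -6.6
  z(1, 6) = -7  ←
  z(0, 6.5) = -6.5
The minimum is at x1 = 1, x2 = 6.

x1 = 1, x2 = 6, z = -7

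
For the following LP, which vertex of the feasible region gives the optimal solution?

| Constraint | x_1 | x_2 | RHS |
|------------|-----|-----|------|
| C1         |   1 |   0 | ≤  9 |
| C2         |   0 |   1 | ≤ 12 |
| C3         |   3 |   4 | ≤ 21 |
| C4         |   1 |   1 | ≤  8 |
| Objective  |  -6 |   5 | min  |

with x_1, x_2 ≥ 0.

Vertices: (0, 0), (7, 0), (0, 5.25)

Evaluate the objective at each vertex of the feasible region:
  z(0, 0) = 0
  z(7, 0) = -42  ←
  z(0, 5.25) = 26.25
The minimum is at x_1 = 7, x_2 = 0.

(7, 0)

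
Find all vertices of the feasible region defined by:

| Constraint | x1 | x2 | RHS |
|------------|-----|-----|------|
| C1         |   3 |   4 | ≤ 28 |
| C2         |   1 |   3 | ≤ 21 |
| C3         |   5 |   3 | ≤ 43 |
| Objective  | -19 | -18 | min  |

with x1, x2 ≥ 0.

(0, 0), (8.6, 0), (8, 1), (0, 7)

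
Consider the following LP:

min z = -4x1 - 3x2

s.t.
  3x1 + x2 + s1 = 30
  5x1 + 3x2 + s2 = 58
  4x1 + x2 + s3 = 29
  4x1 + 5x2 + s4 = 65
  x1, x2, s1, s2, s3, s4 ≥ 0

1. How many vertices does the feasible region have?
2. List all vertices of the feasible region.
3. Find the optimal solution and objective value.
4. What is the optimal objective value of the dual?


1. 4
2. (0, 0), (7.25, 0), (5, 9), (0, 13)
3. x1 = 5, x2 = 9, z = -47
4. -47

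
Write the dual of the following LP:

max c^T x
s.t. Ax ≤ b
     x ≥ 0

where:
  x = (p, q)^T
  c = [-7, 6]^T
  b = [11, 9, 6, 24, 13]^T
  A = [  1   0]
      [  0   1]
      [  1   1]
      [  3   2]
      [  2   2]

Primal max cᵀx s.t. Ax ≤ b, x ≥ 0  →  Dual min bᵀy s.t. Aᵀy ≥ c, y ≥ 0.

Minimize: z = 11y1 + 9y2 + 6y3 + 24y4 + 13y5

Subject to:
  y1 + y3 + 3y4 + 2y5 ≥ -7
  y2 + y3 + 2y4 + 2y5 ≥ 6
  y1, y2, y3, y4, y5 ≥ 0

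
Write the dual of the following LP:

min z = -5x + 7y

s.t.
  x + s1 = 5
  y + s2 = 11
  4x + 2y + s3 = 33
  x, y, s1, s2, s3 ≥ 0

Primal min cᵀx s.t. Ax ≤ b, x ≥ 0  →  Dual max −bᵀy s.t. Aᵀy ≥ −c, y ≥ 0.

Maximize: z = -5y1 - 11y2 - 33y3

Subject to:
  y1 + 4y3 ≥ 5
  y2 + 2y3 ≥ -7
  y1, y2, y3 ≥ 0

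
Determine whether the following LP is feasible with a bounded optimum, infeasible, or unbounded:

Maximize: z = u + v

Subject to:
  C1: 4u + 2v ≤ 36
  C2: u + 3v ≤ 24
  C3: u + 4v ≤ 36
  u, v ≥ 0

Feasible with a bounded optimal solution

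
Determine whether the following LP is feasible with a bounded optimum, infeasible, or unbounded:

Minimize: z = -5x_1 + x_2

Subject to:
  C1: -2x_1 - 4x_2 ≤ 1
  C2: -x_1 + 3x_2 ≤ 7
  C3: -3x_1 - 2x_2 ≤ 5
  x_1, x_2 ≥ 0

Unbounded (objective can decrease without bound)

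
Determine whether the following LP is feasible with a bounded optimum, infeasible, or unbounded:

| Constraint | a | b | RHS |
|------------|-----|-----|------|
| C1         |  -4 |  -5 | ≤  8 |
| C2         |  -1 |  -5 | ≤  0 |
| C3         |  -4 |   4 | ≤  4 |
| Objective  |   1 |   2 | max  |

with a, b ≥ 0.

Unbounded (objective can increase without bound)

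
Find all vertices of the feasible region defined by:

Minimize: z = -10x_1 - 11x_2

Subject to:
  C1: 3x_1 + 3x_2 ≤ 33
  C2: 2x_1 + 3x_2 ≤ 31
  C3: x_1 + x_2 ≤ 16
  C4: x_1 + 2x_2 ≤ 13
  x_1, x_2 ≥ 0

(0, 0), (11, 0), (9, 2), (0, 6.5)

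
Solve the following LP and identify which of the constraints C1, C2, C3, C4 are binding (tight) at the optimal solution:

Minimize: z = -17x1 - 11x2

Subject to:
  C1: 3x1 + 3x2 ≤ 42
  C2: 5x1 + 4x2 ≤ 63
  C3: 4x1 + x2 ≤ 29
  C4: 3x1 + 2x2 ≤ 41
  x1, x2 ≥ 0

At x1 = 5, x2 = 9, compute slack b - a·x for each constraint:
  C1: 42 − 42 = 0  (binding)
  C2: 63 − 61 = 2  (slack)
  C3: 29 − 29 = 0  (binding)
  C4: 41 − 33 = 8  (slack)

Optimal: x1 = 5, x2 = 9
Binding: C1, C3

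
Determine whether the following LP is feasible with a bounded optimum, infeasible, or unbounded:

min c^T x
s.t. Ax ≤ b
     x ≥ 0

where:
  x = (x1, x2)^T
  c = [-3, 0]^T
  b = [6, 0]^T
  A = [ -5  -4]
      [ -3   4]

Unbounded (objective can decrease without bound)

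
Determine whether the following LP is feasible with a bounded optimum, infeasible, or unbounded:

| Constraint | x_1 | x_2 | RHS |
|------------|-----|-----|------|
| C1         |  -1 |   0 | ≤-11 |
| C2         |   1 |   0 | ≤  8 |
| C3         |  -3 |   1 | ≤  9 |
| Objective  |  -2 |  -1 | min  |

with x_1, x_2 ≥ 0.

Infeasible (no feasible solution exists)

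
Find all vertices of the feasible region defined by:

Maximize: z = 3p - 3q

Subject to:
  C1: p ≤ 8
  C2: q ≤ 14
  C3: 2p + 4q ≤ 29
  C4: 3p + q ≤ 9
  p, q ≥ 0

(0, 0), (3, 0), (0.7, 6.9), (0, 7.25)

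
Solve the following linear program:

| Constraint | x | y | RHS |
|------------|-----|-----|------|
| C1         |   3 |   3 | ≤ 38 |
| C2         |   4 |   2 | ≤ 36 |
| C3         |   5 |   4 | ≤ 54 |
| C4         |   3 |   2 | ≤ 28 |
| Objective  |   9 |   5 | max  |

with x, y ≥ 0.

Evaluate the objective at each vertex of the feasible region:
  z(0, 0) = 0
  z(9, 0) = 81
  z(8, 2) = 82  ←
  z(2.667, 10) = 74
  z(0, 12.67) = 63.33
The maximum is at x = 8, y = 2.

x = 8, y = 2, z = 82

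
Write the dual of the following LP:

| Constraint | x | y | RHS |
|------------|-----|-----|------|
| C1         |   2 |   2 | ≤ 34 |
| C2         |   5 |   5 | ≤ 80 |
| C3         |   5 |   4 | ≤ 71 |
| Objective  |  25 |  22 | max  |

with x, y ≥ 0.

Primal max cᵀx s.t. Ax ≤ b, x ≥ 0  →  Dual min bᵀy s.t. Aᵀy ≥ c, y ≥ 0.

Minimize: z = 34y1 + 80y2 + 71y3

Subject to:
  2y1 + 5y2 + 5y3 ≥ 25
  2y1 + 5y2 + 4y3 ≥ 22
  y1, y2, y3 ≥ 0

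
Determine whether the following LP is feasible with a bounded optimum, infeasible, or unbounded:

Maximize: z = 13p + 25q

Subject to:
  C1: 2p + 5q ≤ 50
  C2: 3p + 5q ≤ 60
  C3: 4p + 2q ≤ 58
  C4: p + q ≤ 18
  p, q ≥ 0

Feasible with a bounded optimal solution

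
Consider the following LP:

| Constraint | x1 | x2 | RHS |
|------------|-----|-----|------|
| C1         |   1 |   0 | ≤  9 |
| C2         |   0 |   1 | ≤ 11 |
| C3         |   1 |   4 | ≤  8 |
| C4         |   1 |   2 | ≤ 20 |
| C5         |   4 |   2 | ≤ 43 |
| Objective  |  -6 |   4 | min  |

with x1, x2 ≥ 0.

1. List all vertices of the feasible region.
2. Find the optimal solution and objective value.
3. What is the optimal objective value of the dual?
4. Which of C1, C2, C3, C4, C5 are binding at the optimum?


1. (0, 0), (8, 0), (0, 2)
2. x1 = 8, x2 = 0, z = -48
3. -48
4. C3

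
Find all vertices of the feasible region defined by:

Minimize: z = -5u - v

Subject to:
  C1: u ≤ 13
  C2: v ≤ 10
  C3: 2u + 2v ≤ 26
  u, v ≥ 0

(0, 0), (13, 0), (3, 10), (0, 10)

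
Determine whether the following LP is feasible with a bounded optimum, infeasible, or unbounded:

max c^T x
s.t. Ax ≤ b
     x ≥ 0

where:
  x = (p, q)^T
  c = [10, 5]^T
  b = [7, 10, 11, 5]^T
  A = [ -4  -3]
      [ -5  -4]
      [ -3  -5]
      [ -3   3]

Unbounded (objective can increase without bound)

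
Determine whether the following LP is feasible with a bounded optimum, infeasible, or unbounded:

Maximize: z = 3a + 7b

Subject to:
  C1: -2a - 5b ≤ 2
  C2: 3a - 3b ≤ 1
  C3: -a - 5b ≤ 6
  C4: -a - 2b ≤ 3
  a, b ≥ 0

Unbounded (objective can increase without bound)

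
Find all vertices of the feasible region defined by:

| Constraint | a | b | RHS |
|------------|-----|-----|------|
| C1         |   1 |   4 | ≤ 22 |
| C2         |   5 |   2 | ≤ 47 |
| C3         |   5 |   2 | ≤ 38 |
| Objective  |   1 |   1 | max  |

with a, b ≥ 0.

(0, 0), (7.6, 0), (6, 4), (0, 5.5)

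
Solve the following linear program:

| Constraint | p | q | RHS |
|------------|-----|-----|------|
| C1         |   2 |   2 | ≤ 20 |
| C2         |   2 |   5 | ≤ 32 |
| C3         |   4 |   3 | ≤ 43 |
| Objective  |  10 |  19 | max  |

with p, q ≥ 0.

Evaluate the objective at each vertex of the feasible region:
  z(0, 0) = 0
  z(10, 0) = 100
  z(6, 4) = 136  ←
  z(0, 6.4) = 121.6
The maximum is at p = 6, q = 4.

p = 6, q = 4, z = 136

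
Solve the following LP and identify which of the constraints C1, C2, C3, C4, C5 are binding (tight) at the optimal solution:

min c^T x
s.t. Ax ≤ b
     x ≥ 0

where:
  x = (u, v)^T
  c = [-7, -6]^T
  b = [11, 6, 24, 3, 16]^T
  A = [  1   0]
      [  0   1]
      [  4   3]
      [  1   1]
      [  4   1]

At u = 3, v = 0, compute slack b - a·x for each constraint:
  C1: 11 − 3 = 8  (slack)
  C2: 6 − 0 = 6  (slack)
  C3: 24 − 12 = 12  (slack)
  C4: 3 − 3 = 0  (binding)
  C5: 16 − 12 = 4  (slack)

Optimal: u = 3, v = 0
Binding: C4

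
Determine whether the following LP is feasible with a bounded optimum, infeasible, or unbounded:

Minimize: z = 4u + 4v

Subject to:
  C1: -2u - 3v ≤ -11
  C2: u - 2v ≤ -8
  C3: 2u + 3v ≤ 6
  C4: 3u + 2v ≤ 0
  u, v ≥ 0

Infeasible (no feasible solution exists)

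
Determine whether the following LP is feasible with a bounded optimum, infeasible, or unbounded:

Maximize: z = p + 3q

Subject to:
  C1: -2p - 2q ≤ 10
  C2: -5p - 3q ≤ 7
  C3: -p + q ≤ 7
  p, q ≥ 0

Unbounded (objective can increase without bound)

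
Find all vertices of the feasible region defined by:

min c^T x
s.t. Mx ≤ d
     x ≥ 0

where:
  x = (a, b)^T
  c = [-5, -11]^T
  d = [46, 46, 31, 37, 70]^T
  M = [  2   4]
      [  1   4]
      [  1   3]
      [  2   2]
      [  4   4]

(0, 0), (17.5, 0), (12, 5.5), (7, 8), (0, 10.33)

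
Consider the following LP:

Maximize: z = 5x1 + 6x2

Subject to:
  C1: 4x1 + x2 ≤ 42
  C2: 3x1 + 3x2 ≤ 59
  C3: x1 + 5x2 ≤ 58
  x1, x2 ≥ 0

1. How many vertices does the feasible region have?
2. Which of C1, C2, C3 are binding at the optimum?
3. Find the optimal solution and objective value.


1. 4
2. C1, C3
3. x1 = 8, x2 = 10, z = 100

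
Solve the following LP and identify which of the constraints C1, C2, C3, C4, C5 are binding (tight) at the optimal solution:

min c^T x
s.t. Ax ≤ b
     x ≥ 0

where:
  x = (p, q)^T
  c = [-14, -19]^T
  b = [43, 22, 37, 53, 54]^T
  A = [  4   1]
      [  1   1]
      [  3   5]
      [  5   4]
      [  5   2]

At p = 9, q = 2, compute slack b - a·x for each constraint:
  C1: 43 − 38 = 5  (slack)
  C2: 22 − 11 = 11  (slack)
  C3: 37 − 37 = 0  (binding)
  C4: 53 − 53 = 0  (binding)
  C5: 54 − 49 = 5  (slack)

Optimal: p = 9, q = 2
Binding: C3, C4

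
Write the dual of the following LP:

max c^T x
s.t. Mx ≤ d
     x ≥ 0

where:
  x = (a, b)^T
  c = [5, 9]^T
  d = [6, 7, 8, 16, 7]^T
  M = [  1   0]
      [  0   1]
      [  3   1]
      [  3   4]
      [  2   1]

Primal max cᵀx s.t. Ax ≤ b, x ≥ 0  →  Dual min bᵀy s.t. Aᵀy ≥ c, y ≥ 0.

Minimize: z = 6y1 + 7y2 + 8y3 + 16y4 + 7y5

Subject to:
  y1 + 3y3 + 3y4 + 2y5 ≥ 5
  y2 + y3 + 4y4 + y5 ≥ 9
  y1, y2, y3, y4, y5 ≥ 0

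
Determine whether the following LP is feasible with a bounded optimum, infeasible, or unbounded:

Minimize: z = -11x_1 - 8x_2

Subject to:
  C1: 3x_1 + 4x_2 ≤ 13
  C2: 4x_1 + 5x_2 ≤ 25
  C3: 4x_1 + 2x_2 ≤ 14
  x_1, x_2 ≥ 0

Feasible with a bounded optimal solution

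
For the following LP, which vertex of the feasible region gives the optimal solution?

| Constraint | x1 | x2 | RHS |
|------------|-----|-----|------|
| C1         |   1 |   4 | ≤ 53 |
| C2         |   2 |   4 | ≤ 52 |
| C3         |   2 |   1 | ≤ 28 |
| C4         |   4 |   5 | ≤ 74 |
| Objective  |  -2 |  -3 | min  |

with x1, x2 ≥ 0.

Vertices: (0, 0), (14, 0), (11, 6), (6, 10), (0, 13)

Evaluate the objective at each vertex of the feasible region:
  z(0, 0) = 0
  z(14, 0) = -28
  z(11, 6) = -40
  z(6, 10) = -42  ←
  z(0, 13) = -39
The minimum is at x1 = 6, x2 = 10.

(6, 10)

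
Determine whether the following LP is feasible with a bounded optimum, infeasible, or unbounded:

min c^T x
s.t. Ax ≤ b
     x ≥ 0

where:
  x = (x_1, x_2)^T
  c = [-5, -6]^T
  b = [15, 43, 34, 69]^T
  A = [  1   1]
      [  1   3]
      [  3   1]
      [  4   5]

Feasible with a bounded optimal solution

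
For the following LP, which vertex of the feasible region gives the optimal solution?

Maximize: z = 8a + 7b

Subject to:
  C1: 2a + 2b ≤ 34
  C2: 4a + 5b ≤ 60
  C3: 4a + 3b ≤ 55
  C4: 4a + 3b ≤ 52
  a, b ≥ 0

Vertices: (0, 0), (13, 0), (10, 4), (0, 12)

Evaluate the objective at each vertex of the feasible region:
  z(0, 0) = 0
  z(13, 0) = 104
  z(10, 4) = 108  ←
  z(0, 12) = 84
The maximum is at a = 10, b = 4.

(10, 4)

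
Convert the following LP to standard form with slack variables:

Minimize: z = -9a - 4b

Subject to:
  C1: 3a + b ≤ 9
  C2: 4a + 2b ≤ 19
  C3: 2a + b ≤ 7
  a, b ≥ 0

min z = -9a - 4b

s.t.
  3a + b + s1 = 9
  4a + 2b + s2 = 19
  2a + b + s3 = 7
  a, b, s1, s2, s3 ≥ 0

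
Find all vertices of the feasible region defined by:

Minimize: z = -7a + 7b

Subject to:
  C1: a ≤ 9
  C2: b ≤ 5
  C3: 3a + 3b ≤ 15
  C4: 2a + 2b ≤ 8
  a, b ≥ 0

(0, 0), (4, 0), (0, 4)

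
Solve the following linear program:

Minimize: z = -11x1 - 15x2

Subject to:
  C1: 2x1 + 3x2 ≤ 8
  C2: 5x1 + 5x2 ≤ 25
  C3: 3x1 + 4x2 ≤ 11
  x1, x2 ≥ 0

Evaluate the objective at each vertex of the feasible region:
  z(0, 0) = 0
  z(3.667, 0) = -40.33
  z(1, 2) = -41  ←
  z(0, 2.667) = -40
The minimum is at x1 = 1, x2 = 2.

x1 = 1, x2 = 2, z = -41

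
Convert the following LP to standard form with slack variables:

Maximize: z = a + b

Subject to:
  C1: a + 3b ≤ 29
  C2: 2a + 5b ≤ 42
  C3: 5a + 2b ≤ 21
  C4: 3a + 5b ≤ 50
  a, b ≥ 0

max z = a + b

s.t.
  a + 3b + s1 = 29
  2a + 5b + s2 = 42
  5a + 2b + s3 = 21
  3a + 5b + s4 = 50
  a, b, s1, s2, s3, s4 ≥ 0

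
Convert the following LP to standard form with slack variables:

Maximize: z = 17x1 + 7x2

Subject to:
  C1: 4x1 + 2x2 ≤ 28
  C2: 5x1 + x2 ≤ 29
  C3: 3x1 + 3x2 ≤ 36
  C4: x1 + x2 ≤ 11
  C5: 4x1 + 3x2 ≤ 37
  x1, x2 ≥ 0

max z = 17x1 + 7x2

s.t.
  4x1 + 2x2 + s1 = 28
  5x1 + x2 + s2 = 29
  3x1 + 3x2 + s3 = 36
  x1 + x2 + s4 = 11
  4x1 + 3x2 + s5 = 37
  x1, x2, s1, s2, s3, s4, s5 ≥ 0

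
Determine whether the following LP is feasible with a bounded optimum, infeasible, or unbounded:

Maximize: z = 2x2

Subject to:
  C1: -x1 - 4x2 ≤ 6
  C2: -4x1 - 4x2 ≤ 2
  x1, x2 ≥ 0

Unbounded (objective can increase without bound)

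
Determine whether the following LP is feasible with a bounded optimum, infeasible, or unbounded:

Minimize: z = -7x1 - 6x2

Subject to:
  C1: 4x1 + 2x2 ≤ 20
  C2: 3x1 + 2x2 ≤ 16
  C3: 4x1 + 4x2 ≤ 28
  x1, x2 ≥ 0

Feasible with a bounded optimal solution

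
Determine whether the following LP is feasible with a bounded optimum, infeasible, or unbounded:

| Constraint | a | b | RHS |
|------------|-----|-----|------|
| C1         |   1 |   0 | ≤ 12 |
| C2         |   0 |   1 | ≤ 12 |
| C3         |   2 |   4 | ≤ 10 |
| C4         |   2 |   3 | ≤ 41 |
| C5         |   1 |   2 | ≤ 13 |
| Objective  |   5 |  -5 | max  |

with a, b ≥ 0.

Feasible with a bounded optimal solution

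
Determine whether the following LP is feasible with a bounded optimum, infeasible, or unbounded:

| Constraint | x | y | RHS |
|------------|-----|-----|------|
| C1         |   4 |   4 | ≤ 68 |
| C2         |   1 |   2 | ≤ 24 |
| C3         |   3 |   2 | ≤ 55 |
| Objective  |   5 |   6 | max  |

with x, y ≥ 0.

Feasible with a bounded optimal solution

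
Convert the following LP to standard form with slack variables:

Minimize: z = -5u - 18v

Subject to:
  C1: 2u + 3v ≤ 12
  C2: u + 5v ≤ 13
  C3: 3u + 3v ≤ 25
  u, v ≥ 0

min z = -5u - 18v

s.t.
  2u + 3v + s1 = 12
  u + 5v + s2 = 13
  3u + 3v + s3 = 25
  u, v, s1, s2, s3 ≥ 0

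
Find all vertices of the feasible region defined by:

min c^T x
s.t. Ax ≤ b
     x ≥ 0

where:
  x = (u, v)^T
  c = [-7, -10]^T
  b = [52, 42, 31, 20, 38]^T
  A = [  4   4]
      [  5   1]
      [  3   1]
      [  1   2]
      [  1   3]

(0, 0), (8.4, 0), (7.25, 5.75), (6, 7), (0, 10)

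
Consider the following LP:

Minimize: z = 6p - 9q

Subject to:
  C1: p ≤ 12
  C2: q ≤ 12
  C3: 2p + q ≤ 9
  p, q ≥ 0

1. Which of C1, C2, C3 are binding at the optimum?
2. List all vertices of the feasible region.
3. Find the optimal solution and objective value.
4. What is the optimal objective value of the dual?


1. C3
2. (0, 0), (4.5, 0), (0, 9)
3. p = 0, q = 9, z = -81
4. -81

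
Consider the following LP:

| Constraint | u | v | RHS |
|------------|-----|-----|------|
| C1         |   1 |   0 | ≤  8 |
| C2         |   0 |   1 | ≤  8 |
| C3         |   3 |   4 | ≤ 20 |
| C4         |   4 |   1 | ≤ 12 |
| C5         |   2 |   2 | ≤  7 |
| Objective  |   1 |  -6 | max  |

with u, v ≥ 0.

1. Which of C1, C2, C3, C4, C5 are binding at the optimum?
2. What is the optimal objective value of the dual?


1. C4
2. 3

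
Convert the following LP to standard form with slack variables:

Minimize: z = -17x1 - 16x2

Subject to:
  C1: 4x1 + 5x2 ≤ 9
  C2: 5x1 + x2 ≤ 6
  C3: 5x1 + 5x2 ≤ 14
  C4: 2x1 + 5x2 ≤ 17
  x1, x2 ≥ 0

min z = -17x1 - 16x2

s.t.
  4x1 + 5x2 + s1 = 9
  5x1 + x2 + s2 = 6
  5x1 + 5x2 + s3 = 14
  2x1 + 5x2 + s4 = 17
  x1, x2, s1, s2, s3, s4 ≥ 0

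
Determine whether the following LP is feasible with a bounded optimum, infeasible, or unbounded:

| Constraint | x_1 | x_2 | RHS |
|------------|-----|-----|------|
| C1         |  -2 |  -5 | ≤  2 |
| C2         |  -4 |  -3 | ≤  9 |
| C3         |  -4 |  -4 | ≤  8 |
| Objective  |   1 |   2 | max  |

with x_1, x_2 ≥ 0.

Unbounded (objective can increase without bound)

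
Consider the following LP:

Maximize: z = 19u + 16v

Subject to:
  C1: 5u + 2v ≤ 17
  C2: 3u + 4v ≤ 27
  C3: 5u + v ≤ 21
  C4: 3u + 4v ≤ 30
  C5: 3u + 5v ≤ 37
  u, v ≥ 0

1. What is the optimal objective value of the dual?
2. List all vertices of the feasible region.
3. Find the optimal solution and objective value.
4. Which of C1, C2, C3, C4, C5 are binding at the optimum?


1. 115
2. (0, 0), (3.4, 0), (1, 6), (0, 6.75)
3. u = 1, v = 6, z = 115
4. C1, C2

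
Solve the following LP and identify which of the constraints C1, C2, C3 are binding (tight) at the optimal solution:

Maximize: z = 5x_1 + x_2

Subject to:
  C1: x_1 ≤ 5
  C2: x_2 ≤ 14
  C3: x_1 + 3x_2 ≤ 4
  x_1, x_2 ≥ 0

At x_1 = 4, x_2 = 0, compute slack b - a·x for each constraint:
  C1: 5 − 4 = 1  (slack)
  C2: 14 − 0 = 14  (slack)
  C3: 4 − 4 = 0  (binding)

Optimal: x_1 = 4, x_2 = 0
Binding: C3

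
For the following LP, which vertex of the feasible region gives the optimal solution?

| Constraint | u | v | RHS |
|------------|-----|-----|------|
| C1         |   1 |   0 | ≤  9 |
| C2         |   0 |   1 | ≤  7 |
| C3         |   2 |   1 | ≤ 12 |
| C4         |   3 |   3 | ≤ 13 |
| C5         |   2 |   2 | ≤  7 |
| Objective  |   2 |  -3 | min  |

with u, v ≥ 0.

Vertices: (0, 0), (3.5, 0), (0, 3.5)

Evaluate the objective at each vertex of the feasible region:
  z(0, 0) = 0
  z(3.5, 0) = 7
  z(0, 3.5) = -10.5  ←
The minimum is at u = 0, v = 3.5.

(0, 3.5)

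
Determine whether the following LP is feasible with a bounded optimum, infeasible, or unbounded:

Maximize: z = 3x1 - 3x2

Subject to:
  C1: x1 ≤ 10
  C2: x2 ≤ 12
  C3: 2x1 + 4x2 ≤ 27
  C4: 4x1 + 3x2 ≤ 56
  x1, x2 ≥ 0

Feasible with a bounded optimal solution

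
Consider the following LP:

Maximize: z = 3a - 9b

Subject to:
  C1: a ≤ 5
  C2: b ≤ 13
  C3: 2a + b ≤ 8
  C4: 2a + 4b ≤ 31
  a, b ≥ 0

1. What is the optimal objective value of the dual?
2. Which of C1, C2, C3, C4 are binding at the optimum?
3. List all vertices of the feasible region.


1. 12
2. C3
3. (0, 0), (4, 0), (0.1667, 7.667), (0, 7.75)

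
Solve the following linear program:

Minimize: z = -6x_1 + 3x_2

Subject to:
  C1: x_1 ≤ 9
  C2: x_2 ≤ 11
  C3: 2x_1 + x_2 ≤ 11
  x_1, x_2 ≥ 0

Evaluate the objective at each vertex of the feasible region:
  z(0, 0) = 0
  z(5.5, 0) = -33  ←
  z(0, 11) = 33
The minimum is at x_1 = 5.5, x_2 = 0.

x_1 = 5.5, x_2 = 0, z = -33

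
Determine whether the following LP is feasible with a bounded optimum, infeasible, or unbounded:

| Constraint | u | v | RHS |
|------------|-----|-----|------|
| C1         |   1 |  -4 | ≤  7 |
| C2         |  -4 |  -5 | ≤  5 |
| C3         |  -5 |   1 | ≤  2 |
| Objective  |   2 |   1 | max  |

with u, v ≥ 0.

Unbounded (objective can increase without bound)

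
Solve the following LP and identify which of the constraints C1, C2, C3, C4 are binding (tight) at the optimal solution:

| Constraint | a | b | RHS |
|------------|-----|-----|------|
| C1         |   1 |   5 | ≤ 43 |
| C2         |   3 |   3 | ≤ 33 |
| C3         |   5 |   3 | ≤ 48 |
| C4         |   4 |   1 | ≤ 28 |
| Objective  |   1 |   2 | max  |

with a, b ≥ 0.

At a = 3, b = 8, compute slack b - a·x for each constraint:
  C1: 43 − 43 = 0  (binding)
  C2: 33 − 33 = 0  (binding)
  C3: 48 − 39 = 9  (slack)
  C4: 28 − 20 = 8  (slack)

Optimal: a = 3, b = 8
Binding: C1, C2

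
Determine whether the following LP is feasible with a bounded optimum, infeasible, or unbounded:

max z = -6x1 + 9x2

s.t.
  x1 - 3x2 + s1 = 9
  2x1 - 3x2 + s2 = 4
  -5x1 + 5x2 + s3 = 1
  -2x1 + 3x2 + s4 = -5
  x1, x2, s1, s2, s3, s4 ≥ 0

Infeasible (no feasible solution exists)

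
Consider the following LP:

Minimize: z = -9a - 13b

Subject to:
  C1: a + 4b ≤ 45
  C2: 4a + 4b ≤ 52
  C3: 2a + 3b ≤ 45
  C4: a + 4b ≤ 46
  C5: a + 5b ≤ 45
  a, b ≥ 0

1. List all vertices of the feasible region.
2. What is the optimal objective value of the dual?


1. (0, 0), (13, 0), (5, 8), (0, 9)
2. -149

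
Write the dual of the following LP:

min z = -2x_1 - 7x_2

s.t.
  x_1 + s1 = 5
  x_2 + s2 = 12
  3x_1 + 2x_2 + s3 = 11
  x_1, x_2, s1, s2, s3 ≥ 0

Primal min cᵀx s.t. Ax ≤ b, x ≥ 0  →  Dual max −bᵀy s.t. Aᵀy ≥ −c, y ≥ 0.

Maximize: z = -5y1 - 12y2 - 11y3

Subject to:
  y1 + 3y3 ≥ 2
  y2 + 2y3 ≥ 7
  y1, y2, y3 ≥ 0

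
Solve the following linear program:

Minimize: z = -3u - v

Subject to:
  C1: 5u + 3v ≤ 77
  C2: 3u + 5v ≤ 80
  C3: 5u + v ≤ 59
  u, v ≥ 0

Evaluate the objective at each vertex of the feasible region:
  z(0, 0) = 0
  z(11.8, 0) = -35.4
  z(10, 9) = -39  ←
  z(9.062, 10.56) = -37.75
  z(0, 16) = -16
The minimum is at u = 10, v = 9.

u = 10, v = 9, z = -39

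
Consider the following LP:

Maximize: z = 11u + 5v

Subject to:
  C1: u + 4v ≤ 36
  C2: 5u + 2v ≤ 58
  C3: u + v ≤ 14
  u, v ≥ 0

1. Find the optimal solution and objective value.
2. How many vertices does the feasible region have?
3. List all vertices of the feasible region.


1. u = 10, v = 4, z = 130
2. 5
3. (0, 0), (11.6, 0), (10, 4), (6.667, 7.333), (0, 9)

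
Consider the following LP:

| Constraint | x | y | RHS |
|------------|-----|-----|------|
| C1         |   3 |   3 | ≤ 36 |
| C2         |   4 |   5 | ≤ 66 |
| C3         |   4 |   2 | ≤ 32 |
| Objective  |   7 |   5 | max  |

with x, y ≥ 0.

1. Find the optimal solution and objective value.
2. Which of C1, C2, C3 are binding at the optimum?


1. x = 4, y = 8, z = 68
2. C1, C3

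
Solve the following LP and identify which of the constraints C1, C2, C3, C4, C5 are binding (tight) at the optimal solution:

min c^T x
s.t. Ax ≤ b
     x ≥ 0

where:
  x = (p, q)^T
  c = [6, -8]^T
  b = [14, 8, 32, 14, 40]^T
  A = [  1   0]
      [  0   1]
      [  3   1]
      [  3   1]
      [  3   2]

At p = 0, q = 8, compute slack b - a·x for each constraint:
  C1: 14 − 0 = 14  (slack)
  C2: 8 − 8 = 0  (binding)
  C3: 32 − 8 = 24  (slack)
  C4: 14 − 8 = 6  (slack)
  C5: 40 − 16 = 24  (slack)

Optimal: p = 0, q = 8
Binding: C2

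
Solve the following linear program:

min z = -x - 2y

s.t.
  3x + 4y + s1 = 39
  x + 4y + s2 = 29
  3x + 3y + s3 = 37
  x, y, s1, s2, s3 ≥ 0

Evaluate the objective at each vertex of the feasible region:
  z(0, 0) = 0
  z(12.33, 0) = -12.33
  z(10.33, 2) = -14.33
  z(5, 6) = -17  ←
  z(0, 7.25) = -14.5
The minimum is at x = 5, y = 6.

x = 5, y = 6, z = -17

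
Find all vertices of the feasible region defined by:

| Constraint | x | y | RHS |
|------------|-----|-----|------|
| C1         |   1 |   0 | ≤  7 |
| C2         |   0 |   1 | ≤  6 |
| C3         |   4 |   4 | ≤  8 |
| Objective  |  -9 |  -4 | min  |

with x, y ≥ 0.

(0, 0), (2, 0), (0, 2)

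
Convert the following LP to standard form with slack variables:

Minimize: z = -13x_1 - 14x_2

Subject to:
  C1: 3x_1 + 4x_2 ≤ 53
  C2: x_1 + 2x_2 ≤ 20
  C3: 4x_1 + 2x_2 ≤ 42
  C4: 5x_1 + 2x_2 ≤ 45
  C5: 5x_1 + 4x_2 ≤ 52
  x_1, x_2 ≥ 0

min z = -13x_1 - 14x_2

s.t.
  3x_1 + 4x_2 + s1 = 53
  x_1 + 2x_2 + s2 = 20
  4x_1 + 2x_2 + s3 = 42
  5x_1 + 2x_2 + s4 = 45
  5x_1 + 4x_2 + s5 = 52
  x_1, x_2, s1, s2, s3, s4, s5 ≥ 0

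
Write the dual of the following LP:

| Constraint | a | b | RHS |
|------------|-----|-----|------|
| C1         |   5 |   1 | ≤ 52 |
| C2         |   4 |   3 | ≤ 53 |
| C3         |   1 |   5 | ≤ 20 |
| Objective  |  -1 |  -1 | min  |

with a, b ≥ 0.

Primal min cᵀx s.t. Ax ≤ b, x ≥ 0  →  Dual max −bᵀy s.t. Aᵀy ≥ −c, y ≥ 0.

Maximize: z = -52y1 - 53y2 - 20y3

Subject to:
  5y1 + 4y2 + y3 ≥ 1
  y1 + 3y2 + 5y3 ≥ 1
  y1, y2, y3 ≥ 0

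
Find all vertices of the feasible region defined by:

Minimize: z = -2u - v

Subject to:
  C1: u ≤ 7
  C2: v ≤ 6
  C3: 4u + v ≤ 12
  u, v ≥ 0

(0, 0), (3, 0), (1.5, 6), (0, 6)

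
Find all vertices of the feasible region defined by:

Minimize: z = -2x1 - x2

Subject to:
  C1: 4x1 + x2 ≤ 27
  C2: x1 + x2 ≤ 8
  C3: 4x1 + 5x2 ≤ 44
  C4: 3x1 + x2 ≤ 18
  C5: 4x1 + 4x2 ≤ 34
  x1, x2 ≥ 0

(0, 0), (6, 0), (5, 3), (0, 8)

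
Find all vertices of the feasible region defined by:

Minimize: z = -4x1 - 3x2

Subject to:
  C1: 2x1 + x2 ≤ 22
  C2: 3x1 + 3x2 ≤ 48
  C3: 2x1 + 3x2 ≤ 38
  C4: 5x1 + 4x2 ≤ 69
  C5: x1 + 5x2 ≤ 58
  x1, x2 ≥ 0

(0, 0), (11, 0), (7, 8), (2.286, 11.14), (0, 11.6)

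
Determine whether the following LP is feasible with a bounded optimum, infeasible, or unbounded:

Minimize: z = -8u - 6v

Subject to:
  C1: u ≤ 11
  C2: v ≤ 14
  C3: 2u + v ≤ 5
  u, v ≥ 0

Feasible with a bounded optimal solution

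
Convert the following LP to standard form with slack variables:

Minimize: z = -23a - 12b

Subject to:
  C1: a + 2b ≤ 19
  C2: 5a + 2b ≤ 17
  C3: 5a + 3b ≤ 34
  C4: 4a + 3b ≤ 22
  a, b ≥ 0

min z = -23a - 12b

s.t.
  a + 2b + s1 = 19
  5a + 2b + s2 = 17
  5a + 3b + s3 = 34
  4a + 3b + s4 = 22
  a, b, s1, s2, s3, s4 ≥ 0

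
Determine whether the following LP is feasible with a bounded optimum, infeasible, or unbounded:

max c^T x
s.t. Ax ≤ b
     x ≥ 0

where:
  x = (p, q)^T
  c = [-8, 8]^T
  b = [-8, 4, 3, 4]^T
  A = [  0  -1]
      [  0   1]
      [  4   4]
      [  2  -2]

Infeasible (no feasible solution exists)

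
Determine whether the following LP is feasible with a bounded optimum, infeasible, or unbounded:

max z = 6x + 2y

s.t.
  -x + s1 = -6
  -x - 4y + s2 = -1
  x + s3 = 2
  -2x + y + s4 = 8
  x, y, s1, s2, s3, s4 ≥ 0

Infeasible (no feasible solution exists)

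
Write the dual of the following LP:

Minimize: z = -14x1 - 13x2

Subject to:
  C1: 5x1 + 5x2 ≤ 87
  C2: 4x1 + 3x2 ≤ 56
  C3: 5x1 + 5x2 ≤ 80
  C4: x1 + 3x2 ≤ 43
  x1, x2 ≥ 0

Primal min cᵀx s.t. Ax ≤ b, x ≥ 0  →  Dual max −bᵀy s.t. Aᵀy ≥ −c, y ≥ 0.

Maximize: z = -87y1 - 56y2 - 80y3 - 43y4

Subject to:
  5y1 + 4y2 + 5y3 + y4 ≥ 14
  5y1 + 3y2 + 5y3 + 3y4 ≥ 13
  y1, y2, y3, y4 ≥ 0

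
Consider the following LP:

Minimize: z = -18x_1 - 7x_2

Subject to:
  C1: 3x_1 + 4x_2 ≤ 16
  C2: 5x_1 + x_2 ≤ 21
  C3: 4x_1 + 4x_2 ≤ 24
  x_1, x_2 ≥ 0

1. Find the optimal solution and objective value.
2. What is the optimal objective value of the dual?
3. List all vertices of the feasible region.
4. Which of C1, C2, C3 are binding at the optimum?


1. x_1 = 4, x_2 = 1, z = -79
2. -79
3. (0, 0), (4.2, 0), (4, 1), (0, 4)
4. C1, C2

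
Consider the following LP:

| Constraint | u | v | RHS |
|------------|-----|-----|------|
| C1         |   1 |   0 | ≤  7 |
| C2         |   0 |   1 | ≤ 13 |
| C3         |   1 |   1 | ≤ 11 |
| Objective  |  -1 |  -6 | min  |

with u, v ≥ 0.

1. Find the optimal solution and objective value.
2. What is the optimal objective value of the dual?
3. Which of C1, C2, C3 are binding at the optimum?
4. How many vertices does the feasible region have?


1. u = 0, v = 11, z = -66
2. -66
3. C3
4. 4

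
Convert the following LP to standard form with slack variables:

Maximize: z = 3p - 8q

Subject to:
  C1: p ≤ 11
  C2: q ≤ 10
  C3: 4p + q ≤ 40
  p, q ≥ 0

max z = 3p - 8q

s.t.
  p + s1 = 11
  q + s2 = 10
  4p + q + s3 = 40
  p, q, s1, s2, s3 ≥ 0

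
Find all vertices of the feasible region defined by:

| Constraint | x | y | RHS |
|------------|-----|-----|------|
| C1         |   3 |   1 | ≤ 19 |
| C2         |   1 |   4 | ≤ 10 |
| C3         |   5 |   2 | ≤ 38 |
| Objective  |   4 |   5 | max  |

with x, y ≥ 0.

(0, 0), (6.333, 0), (6, 1), (0, 2.5)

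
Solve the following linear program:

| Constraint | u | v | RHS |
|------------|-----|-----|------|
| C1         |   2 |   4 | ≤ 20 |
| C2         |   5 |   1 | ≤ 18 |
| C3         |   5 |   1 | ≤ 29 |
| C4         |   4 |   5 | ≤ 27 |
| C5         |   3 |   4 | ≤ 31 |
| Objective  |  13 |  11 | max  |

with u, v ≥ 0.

Evaluate the objective at each vertex of the feasible region:
  z(0, 0) = 0
  z(3.6, 0) = 46.8
  z(3, 3) = 72  ←
  z(1.333, 4.333) = 65
  z(0, 5) = 55
The maximum is at u = 3, v = 3.

u = 3, v = 3, z = 72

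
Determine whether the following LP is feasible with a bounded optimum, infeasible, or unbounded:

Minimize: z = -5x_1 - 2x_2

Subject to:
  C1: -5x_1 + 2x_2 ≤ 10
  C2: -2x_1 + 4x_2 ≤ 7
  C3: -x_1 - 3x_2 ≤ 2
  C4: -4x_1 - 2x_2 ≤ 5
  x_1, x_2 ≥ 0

Unbounded (objective can decrease without bound)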